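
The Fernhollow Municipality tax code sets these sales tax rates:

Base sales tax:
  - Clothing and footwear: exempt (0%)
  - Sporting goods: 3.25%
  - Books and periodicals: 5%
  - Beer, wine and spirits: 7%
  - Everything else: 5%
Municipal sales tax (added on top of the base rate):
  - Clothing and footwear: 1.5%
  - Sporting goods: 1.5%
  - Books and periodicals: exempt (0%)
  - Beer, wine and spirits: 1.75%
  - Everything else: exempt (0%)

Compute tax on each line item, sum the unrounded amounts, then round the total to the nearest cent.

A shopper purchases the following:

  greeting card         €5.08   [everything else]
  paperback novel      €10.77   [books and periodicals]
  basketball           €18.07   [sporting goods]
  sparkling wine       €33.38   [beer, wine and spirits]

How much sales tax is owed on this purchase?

€4.57

Greeting card €5.08: everything else → 5% + 0% municipal = 5% → €0.254
Paperback novel €10.77: books and periodicals → 5% + 0% municipal = 5% → €0.5385
Basketball €18.07: sporting goods → 3.25% + 1.5% municipal = 4.75% → €0.858325
Sparkling wine €33.38: beer, wine and spirits → 7% + 1.75% municipal = 8.75% → €2.92075
Unrounded tax sum = €4.571575 → €4.57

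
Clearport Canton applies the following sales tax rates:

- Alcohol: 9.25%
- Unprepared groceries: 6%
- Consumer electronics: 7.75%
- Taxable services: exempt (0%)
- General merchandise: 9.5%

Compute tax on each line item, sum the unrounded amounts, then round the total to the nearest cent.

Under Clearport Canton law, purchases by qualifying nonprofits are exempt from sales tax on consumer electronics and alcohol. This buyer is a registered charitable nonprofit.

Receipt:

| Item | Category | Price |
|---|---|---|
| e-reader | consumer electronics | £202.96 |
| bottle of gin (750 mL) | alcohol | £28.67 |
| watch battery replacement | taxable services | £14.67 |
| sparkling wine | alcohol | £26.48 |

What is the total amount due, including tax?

E-reader £202.96: consumer electronics, buyer-exempt → 0% → £0.00
Bottle of gin (750 mL) £28.67: alcohol, buyer-exempt → 0% → £0.00
Watch battery replacement £14.67: taxable services → 0% → £0.00
Sparkling wine £26.48: alcohol, buyer-exempt → 0% → £0.00
Subtotal = £272.78; unrounded tax = £0.00 → £0.00; total due = £272.78

£272.78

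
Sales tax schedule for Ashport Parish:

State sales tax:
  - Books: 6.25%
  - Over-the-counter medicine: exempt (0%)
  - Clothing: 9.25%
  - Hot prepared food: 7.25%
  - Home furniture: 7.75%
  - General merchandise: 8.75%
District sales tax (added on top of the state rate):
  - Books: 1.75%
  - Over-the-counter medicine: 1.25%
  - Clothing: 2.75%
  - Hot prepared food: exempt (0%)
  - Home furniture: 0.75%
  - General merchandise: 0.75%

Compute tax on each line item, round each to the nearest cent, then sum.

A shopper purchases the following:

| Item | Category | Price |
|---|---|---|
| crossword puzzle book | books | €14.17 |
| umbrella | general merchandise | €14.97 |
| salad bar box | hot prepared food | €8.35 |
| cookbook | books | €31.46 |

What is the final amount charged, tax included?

€74.63

Crossword puzzle book €14.17: books → 6.25% + 1.75% district = 8% → €1.13
Umbrella €14.97: general merchandise → 8.75% + 0.75% district = 9.5% → €1.42
Salad bar box €8.35: hot prepared food → 7.25% + 0% district = 7.25% → €0.61
Cookbook €31.46: books → 6.25% + 1.75% district = 8% → €2.52
Subtotal = €68.95; tax = €5.68; total due = €74.63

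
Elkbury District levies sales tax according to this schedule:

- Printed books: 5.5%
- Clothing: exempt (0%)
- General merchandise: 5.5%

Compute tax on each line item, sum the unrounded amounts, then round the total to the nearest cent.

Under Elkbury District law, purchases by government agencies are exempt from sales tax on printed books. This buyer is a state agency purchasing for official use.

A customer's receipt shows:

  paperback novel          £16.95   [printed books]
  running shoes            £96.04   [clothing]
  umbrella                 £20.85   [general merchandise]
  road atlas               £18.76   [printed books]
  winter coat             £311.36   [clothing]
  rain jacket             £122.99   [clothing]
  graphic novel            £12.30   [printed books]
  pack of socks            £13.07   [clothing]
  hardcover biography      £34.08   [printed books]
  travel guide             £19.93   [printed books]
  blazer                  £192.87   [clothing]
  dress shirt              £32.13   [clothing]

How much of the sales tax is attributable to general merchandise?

Umbrella £20.85: general merchandise → 5.5% → £1.14675
Tax on general merchandise: unrounded sum = £1.14675 → £1.15

£1.15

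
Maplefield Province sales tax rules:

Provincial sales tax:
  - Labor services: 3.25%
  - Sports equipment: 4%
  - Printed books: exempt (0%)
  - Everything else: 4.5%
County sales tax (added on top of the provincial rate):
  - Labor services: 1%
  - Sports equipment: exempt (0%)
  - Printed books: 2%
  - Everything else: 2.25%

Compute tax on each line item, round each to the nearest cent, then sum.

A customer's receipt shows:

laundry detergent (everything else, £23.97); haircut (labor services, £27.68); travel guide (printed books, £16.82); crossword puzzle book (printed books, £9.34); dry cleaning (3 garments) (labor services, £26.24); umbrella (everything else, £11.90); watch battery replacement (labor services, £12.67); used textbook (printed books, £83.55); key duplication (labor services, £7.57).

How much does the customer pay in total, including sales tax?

Laundry detergent £23.97: everything else → 4.5% + 2.25% county = 6.75% → £1.62
Haircut £27.68: labor services → 3.25% + 1% county = 4.25% → £1.18
Travel guide £16.82: printed books → 0% + 2% county = 2% → £0.34
Crossword puzzle book £9.34: printed books → 0% + 2% county = 2% → £0.19
Dry cleaning (3 garments) £26.24: labor services → 3.25% + 1% county = 4.25% → £1.12
Umbrella £11.90: everything else → 4.5% + 2.25% county = 6.75% → £0.80
Watch battery replacement £12.67: labor services → 3.25% + 1% county = 4.25% → £0.54
Used textbook £83.55: printed books → 0% + 2% county = 2% → £1.67
Key duplication £7.57: labor services → 3.25% + 1% county = 4.25% → £0.32
Subtotal = £219.74; tax = £7.78; total due = £227.52

£227.52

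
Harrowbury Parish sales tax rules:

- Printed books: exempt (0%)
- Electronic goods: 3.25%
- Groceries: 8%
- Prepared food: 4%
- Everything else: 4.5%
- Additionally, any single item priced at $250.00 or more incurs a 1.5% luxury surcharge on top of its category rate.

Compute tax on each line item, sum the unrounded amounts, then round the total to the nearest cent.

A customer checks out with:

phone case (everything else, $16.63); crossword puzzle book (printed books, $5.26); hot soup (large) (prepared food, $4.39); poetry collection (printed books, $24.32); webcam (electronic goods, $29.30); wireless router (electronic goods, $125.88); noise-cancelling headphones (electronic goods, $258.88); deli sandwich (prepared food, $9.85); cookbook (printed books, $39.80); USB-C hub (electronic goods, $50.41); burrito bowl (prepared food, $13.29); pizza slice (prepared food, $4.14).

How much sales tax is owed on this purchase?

Phone case $16.63: everything else → 4.5% → $0.74835
Crossword puzzle book $5.26: printed books → 0% → $0.00
Hot soup (large) $4.39: prepared food → 4% → $0.1756
Poetry collection $24.32: printed books → 0% → $0.00
Webcam $29.30: electronic goods → 3.25% → $0.95225
Wireless router $125.88: electronic goods → 3.25% → $4.0911
Noise-cancelling headphones $258.88: electronic goods → 3.25% + 1.5% surcharge = 4.75% → $12.2968
Deli sandwich $9.85: prepared food → 4% → $0.394
Cookbook $39.80: printed books → 0% → $0.00
USB-C hub $50.41: electronic goods → 3.25% → $1.638325
Burrito bowl $13.29: prepared food → 4% → $0.5316
Pizza slice $4.14: prepared food → 4% → $0.1656
Unrounded tax sum = $20.993625 → $20.99

$20.99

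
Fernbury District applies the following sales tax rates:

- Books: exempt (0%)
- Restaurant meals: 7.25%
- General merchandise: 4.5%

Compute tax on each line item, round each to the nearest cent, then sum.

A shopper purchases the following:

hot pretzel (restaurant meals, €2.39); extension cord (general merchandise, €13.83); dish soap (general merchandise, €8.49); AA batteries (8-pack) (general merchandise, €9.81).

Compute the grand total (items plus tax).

€36.13

Hot pretzel €2.39: restaurant meals → 7.25% → €0.17
Extension cord €13.83: general merchandise → 4.5% → €0.62
Dish soap €8.49: general merchandise → 4.5% → €0.38
AA batteries (8-pack) €9.81: general merchandise → 4.5% → €0.44
Subtotal = €34.52; tax = €1.61; total due = €36.13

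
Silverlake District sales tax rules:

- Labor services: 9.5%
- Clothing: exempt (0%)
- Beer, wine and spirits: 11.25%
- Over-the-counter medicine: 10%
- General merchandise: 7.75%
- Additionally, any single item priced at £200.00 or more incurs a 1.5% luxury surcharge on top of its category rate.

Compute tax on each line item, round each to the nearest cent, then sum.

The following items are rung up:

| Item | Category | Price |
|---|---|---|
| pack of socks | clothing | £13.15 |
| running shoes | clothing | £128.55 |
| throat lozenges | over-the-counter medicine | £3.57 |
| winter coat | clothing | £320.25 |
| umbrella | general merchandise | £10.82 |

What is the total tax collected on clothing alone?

Pack of socks £13.15: clothing → 0% → £0.00
Running shoes £128.55: clothing → 0% → £0.00
Winter coat £320.25: clothing → 0% + 1.5% surcharge = 1.5% → £4.80
Tax on clothing = £0.00 + £0.00 + £4.80 = £4.80

£4.80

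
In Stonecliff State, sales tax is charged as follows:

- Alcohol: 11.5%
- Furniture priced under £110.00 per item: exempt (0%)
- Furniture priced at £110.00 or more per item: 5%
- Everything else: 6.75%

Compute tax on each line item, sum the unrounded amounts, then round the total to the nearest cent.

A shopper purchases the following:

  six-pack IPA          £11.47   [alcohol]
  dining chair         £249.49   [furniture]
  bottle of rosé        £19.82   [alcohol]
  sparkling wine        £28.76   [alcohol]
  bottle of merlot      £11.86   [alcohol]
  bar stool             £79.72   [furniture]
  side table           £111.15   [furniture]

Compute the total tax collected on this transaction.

£26.30

Six-pack IPA £11.47: alcohol → 11.5% → £1.31905
Dining chair £249.49: furniture, £110.00 or more → 5% → £12.4745
Bottle of rosé £19.82: alcohol → 11.5% → £2.2793
Sparkling wine £28.76: alcohol → 11.5% → £3.3074
Bottle of merlot £11.86: alcohol → 11.5% → £1.3639
Bar stool £79.72: furniture, under £110.00 → 0% → £0.00
Side table £111.15: furniture, £110.00 or more → 5% → £5.5575
Unrounded tax sum = £26.30165 → £26.30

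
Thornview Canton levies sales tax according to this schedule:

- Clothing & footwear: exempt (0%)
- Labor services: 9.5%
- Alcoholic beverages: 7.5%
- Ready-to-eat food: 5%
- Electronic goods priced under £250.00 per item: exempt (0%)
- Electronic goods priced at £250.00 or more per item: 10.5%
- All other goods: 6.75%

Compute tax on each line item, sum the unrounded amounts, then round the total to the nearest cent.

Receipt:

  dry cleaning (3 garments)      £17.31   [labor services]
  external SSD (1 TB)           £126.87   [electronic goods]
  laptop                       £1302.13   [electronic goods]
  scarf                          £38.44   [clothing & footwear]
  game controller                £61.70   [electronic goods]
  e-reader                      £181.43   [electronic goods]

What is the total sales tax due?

Dry cleaning (3 garments) £17.31: labor services → 9.5% → £1.64445
External SSD (1 TB) £126.87: electronic goods, under £250.00 → 0% → £0.00
Laptop £1302.13: electronic goods, £250.00 or more → 10.5% → £136.72365
Scarf £38.44: clothing & footwear → 0% → £0.00
Game controller £61.70: electronic goods, under £250.00 → 0% → £0.00
E-reader £181.43: electronic goods, under £250.00 → 0% → £0.00
Unrounded tax sum = £138.3681 → £138.37

£138.37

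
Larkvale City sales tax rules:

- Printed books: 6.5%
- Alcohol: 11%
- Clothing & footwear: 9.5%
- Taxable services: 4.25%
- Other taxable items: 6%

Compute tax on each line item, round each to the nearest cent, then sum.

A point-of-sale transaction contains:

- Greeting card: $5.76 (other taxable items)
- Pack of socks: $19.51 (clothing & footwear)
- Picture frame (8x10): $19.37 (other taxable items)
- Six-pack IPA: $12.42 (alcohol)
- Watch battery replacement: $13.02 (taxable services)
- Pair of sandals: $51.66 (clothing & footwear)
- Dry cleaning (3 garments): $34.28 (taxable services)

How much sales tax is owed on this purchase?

Greeting card $5.76: other taxable items → 6% → $0.35
Pack of socks $19.51: clothing & footwear → 9.5% → $1.85
Picture frame (8x10) $19.37: other taxable items → 6% → $1.16
Six-pack IPA $12.42: alcohol → 11% → $1.37
Watch battery replacement $13.02: taxable services → 4.25% → $0.55
Pair of sandals $51.66: clothing & footwear → 9.5% → $4.91
Dry cleaning (3 garments) $34.28: taxable services → 4.25% → $1.46
Total tax = $0.35 + $1.85 + $1.16 + $1.37 + $0.55 + $4.91 + $1.46 = $11.65

$11.65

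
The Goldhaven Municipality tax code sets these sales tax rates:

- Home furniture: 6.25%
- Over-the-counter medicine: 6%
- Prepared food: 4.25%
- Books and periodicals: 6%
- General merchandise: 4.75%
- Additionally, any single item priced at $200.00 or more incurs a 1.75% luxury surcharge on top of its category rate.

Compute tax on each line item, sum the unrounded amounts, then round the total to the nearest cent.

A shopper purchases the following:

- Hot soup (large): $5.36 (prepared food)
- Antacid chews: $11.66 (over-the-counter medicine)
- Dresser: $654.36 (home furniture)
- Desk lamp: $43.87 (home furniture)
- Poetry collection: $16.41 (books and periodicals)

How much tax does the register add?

Hot soup (large) $5.36: prepared food → 4.25% → $0.2278
Antacid chews $11.66: over-the-counter medicine → 6% → $0.6996
Dresser $654.36: home furniture → 6.25% + 1.75% surcharge = 8% → $52.3488
Desk lamp $43.87: home furniture → 6.25% → $2.741875
Poetry collection $16.41: books and periodicals → 6% → $0.9846
Unrounded tax sum = $57.002675 → $57.00

$57.00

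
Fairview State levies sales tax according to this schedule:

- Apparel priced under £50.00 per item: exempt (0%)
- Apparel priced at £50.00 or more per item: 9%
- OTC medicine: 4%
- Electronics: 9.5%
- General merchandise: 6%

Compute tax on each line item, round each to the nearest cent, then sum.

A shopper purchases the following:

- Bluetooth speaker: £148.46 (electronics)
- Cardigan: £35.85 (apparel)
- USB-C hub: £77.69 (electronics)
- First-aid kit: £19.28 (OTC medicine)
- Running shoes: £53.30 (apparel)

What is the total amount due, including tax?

Bluetooth speaker £148.46: electronics → 9.5% → £14.10
Cardigan £35.85: apparel, under £50.00 → 0% → £0.00
USB-C hub £77.69: electronics → 9.5% → £7.38
First-aid kit £19.28: OTC medicine → 4% → £0.77
Running shoes £53.30: apparel, £50.00 or more → 9% → £4.80
Subtotal = £334.58; tax = £27.05; total due = £361.63

£361.63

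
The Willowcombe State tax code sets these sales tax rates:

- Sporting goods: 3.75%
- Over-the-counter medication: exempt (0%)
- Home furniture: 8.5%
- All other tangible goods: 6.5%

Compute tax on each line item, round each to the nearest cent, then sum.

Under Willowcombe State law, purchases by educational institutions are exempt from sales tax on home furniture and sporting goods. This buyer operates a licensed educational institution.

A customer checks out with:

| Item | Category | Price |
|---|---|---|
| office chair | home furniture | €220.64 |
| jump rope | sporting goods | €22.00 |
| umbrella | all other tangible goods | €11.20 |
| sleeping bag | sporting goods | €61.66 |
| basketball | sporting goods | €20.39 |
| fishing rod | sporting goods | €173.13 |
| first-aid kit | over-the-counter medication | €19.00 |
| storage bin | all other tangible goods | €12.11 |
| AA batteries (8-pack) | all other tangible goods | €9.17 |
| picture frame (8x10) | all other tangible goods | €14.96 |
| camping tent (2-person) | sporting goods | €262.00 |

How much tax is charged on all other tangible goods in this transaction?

Umbrella €11.20: all other tangible goods → 6.5% → €0.73
Storage bin €12.11: all other tangible goods → 6.5% → €0.79
AA batteries (8-pack) €9.17: all other tangible goods → 6.5% → €0.60
Picture frame (8x10) €14.96: all other tangible goods → 6.5% → €0.97
Tax on all other tangible goods = €0.73 + €0.79 + €0.60 + €0.97 = €3.09

€3.09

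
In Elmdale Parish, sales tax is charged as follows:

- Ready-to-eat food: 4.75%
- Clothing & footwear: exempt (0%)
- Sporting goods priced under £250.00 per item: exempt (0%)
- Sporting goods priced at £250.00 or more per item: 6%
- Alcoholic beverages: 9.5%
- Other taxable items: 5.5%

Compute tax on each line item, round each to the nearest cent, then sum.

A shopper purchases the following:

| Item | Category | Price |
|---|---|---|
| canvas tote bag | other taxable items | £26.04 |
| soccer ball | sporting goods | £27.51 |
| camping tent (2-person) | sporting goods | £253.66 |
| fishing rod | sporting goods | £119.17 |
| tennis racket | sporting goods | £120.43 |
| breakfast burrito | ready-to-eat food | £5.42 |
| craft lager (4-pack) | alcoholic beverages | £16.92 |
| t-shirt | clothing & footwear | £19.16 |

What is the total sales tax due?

Canvas tote bag £26.04: other taxable items → 5.5% → £1.43
Soccer ball £27.51: sporting goods, under £250.00 → 0% → £0.00
Camping tent (2-person) £253.66: sporting goods, £250.00 or more → 6% → £15.22
Fishing rod £119.17: sporting goods, under £250.00 → 0% → £0.00
Tennis racket £120.43: sporting goods, under £250.00 → 0% → £0.00
Breakfast burrito £5.42: ready-to-eat food → 4.75% → £0.26
Craft lager (4-pack) £16.92: alcoholic beverages → 9.5% → £1.61
T-shirt £19.16: clothing & footwear → 0% → £0.00
Total tax = £1.43 + £15.22 + £0.26 + £1.61 = £18.52

£18.52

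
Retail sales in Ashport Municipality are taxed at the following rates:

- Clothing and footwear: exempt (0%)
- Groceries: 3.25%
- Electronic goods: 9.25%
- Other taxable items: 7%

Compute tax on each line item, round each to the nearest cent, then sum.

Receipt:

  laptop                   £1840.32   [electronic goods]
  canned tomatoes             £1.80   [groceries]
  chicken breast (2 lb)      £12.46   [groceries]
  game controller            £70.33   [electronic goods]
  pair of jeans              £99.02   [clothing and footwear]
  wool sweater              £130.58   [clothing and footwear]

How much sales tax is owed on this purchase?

£177.20

Laptop £1840.32: electronic goods → 9.25% → £170.23
Canned tomatoes £1.80: groceries → 3.25% → £0.06
Chicken breast (2 lb) £12.46: groceries → 3.25% → £0.40
Game controller £70.33: electronic goods → 9.25% → £6.51
Pair of jeans £99.02: clothing and footwear → 0% → £0.00
Wool sweater £130.58: clothing and footwear → 0% → £0.00
Total tax = £170.23 + £0.06 + £0.40 + £6.51 = £177.20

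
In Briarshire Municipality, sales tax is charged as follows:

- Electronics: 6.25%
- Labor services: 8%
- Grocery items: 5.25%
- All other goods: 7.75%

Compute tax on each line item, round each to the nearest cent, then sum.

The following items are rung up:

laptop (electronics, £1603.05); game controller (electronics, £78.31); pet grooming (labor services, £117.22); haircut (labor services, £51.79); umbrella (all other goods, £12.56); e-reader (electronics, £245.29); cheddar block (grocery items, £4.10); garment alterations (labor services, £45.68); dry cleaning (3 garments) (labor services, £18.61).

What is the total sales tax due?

£140.26

Laptop £1603.05: electronics → 6.25% → £100.19
Game controller £78.31: electronics → 6.25% → £4.89
Pet grooming £117.22: labor services → 8% → £9.38
Haircut £51.79: labor services → 8% → £4.14
Umbrella £12.56: all other goods → 7.75% → £0.97
E-reader £245.29: electronics → 6.25% → £15.33
Cheddar block £4.10: grocery items → 5.25% → £0.22
Garment alterations £45.68: labor services → 8% → £3.65
Dry cleaning (3 garments) £18.61: labor services → 8% → £1.49
Total tax = £100.19 + £4.89 + £9.38 + £4.14 + £0.97 + £15.33 + £0.22 + £3.65 + £1.49 = £140.26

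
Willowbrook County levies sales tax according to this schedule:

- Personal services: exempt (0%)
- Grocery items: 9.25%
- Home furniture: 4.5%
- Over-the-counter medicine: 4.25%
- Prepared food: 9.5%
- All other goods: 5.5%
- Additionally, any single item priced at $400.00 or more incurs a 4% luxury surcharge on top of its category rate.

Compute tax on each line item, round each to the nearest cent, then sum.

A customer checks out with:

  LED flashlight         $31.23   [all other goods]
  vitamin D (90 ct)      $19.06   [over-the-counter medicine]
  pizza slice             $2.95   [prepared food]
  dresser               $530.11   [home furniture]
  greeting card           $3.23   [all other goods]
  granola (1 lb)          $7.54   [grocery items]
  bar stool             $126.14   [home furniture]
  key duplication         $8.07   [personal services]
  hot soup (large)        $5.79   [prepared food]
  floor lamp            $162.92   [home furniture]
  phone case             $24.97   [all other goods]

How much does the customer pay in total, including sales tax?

$985.69

LED flashlight $31.23: all other goods → 5.5% → $1.72
Vitamin D (90 ct) $19.06: over-the-counter medicine → 4.25% → $0.81
Pizza slice $2.95: prepared food → 9.5% → $0.28
Dresser $530.11: home furniture → 4.5% + 4% surcharge = 8.5% → $45.06
Greeting card $3.23: all other goods → 5.5% → $0.18
Granola (1 lb) $7.54: grocery items → 9.25% → $0.70
Bar stool $126.14: home furniture → 4.5% → $5.68
Key duplication $8.07: personal services → 0% → $0.00
Hot soup (large) $5.79: prepared food → 9.5% → $0.55
Floor lamp $162.92: home furniture → 4.5% → $7.33
Phone case $24.97: all other goods → 5.5% → $1.37
Subtotal = $922.01; tax = $63.68; total due = $985.69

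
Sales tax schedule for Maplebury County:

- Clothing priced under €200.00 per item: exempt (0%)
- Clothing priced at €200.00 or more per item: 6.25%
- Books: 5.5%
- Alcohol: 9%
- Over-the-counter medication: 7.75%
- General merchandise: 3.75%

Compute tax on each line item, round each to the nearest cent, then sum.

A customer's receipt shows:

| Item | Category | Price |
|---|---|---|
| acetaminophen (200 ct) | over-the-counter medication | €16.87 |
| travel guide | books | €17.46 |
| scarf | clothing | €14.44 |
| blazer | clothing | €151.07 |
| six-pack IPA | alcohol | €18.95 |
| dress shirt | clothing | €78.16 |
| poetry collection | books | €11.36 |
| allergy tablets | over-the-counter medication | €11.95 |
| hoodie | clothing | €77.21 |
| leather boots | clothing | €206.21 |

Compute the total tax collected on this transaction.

€18.42

Acetaminophen (200 ct) €16.87: over-the-counter medication → 7.75% → €1.31
Travel guide €17.46: books → 5.5% → €0.96
Scarf €14.44: clothing, under €200.00 → 0% → €0.00
Blazer €151.07: clothing, under €200.00 → 0% → €0.00
Six-pack IPA €18.95: alcohol → 9% → €1.71
Dress shirt €78.16: clothing, under €200.00 → 0% → €0.00
Poetry collection €11.36: books → 5.5% → €0.62
Allergy tablets €11.95: over-the-counter medication → 7.75% → €0.93
Hoodie €77.21: clothing, under €200.00 → 0% → €0.00
Leather boots €206.21: clothing, €200.00 or more → 6.25% → €12.89
Total tax = €1.31 + €0.96 + €1.71 + €0.62 + €0.93 + €12.89 = €18.42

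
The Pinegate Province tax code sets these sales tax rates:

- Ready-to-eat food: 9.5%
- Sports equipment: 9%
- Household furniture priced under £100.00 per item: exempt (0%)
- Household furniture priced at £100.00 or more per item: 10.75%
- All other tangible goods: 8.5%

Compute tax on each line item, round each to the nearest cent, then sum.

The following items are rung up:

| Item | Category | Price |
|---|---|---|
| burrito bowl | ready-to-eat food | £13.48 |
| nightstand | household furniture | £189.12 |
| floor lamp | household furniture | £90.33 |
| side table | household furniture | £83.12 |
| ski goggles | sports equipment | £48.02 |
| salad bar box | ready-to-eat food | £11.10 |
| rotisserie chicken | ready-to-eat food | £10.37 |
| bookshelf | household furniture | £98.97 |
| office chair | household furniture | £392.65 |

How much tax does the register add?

£70.18

Burrito bowl £13.48: ready-to-eat food → 9.5% → £1.28
Nightstand £189.12: household furniture, £100.00 or more → 10.75% → £20.33
Floor lamp £90.33: household furniture, under £100.00 → 0% → £0.00
Side table £83.12: household furniture, under £100.00 → 0% → £0.00
Ski goggles £48.02: sports equipment → 9% → £4.32
Salad bar box £11.10: ready-to-eat food → 9.5% → £1.05
Rotisserie chicken £10.37: ready-to-eat food → 9.5% → £0.99
Bookshelf £98.97: household furniture, under £100.00 → 0% → £0.00
Office chair £392.65: household furniture, £100.00 or more → 10.75% → £42.21
Total tax = £1.28 + £20.33 + £4.32 + £1.05 + £0.99 + £42.21 = £70.18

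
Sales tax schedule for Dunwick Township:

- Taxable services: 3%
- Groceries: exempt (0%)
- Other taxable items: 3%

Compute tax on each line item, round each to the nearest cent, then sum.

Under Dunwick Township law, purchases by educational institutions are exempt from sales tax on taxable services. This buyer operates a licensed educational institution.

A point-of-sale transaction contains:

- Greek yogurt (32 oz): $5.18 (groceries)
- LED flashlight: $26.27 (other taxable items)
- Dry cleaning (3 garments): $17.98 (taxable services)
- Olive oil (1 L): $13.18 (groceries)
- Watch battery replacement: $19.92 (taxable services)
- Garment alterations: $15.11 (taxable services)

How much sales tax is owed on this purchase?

$0.79

Greek yogurt (32 oz) $5.18: groceries → 0% → $0.00
LED flashlight $26.27: other taxable items → 3% → $0.79
Dry cleaning (3 garments) $17.98: taxable services, buyer-exempt → 0% → $0.00
Olive oil (1 L) $13.18: groceries → 0% → $0.00
Watch battery replacement $19.92: taxable services, buyer-exempt → 0% → $0.00
Garment alterations $15.11: taxable services, buyer-exempt → 0% → $0.00
Total tax = $0.79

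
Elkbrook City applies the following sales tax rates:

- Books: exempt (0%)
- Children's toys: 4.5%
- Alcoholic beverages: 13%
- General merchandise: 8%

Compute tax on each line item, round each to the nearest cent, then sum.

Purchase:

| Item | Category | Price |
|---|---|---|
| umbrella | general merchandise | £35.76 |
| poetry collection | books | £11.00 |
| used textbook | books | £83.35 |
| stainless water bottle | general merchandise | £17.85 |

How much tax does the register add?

£4.29

Umbrella £35.76: general merchandise → 8% → £2.86
Poetry collection £11.00: books → 0% → £0.00
Used textbook £83.35: books → 0% → £0.00
Stainless water bottle £17.85: general merchandise → 8% → £1.43
Total tax = £2.86 + £1.43 = £4.29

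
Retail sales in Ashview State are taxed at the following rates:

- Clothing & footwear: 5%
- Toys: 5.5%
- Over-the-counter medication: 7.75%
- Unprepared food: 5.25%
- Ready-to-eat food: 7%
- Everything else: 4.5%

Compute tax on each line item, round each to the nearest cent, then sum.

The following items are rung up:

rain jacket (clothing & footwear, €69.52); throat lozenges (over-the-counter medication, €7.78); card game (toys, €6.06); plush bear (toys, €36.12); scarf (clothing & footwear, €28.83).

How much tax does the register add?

€7.84

Rain jacket €69.52: clothing & footwear → 5% → €3.48
Throat lozenges €7.78: over-the-counter medication → 7.75% → €0.60
Card game €6.06: toys → 5.5% → €0.33
Plush bear €36.12: toys → 5.5% → €1.99
Scarf €28.83: clothing & footwear → 5% → €1.44
Total tax = €3.48 + €0.60 + €0.33 + €1.99 + €1.44 = €7.84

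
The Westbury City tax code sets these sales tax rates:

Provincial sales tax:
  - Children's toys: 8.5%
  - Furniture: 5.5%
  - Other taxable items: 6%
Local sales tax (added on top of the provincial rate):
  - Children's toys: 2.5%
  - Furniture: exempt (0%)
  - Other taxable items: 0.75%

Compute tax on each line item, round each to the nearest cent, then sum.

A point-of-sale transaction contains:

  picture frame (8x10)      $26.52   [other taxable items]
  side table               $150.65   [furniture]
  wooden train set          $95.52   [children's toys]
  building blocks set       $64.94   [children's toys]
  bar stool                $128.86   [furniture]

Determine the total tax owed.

Picture frame (8x10) $26.52: other taxable items → 6% + 0.75% local = 6.75% → $1.79
Side table $150.65: furniture → 5.5% + 0% local = 5.5% → $8.29
Wooden train set $95.52: children's toys → 8.5% + 2.5% local = 11% → $10.51
Building blocks set $64.94: children's toys → 8.5% + 2.5% local = 11% → $7.14
Bar stool $128.86: furniture → 5.5% + 0% local = 5.5% → $7.09
Total tax = $1.79 + $8.29 + $10.51 + $7.14 + $7.09 = $34.82

$34.82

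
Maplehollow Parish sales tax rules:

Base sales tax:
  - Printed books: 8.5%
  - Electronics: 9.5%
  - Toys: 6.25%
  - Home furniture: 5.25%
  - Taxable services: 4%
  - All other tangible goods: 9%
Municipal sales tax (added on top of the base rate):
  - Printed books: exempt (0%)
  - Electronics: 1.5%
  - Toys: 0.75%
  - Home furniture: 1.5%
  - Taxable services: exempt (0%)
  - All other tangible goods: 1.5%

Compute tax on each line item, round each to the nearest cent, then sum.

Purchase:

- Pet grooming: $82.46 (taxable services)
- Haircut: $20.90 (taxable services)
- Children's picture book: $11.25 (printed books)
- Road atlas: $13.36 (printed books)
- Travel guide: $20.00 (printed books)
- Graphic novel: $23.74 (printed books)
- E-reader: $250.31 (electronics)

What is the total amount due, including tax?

Pet grooming $82.46: taxable services → 4% + 0% municipal = 4% → $3.30
Haircut $20.90: taxable services → 4% + 0% municipal = 4% → $0.84
Children's picture book $11.25: printed books → 8.5% + 0% municipal = 8.5% → $0.96
Road atlas $13.36: printed books → 8.5% + 0% municipal = 8.5% → $1.14
Travel guide $20.00: printed books → 8.5% + 0% municipal = 8.5% → $1.70
Graphic novel $23.74: printed books → 8.5% + 0% municipal = 8.5% → $2.02
E-reader $250.31: electronics → 9.5% + 1.5% municipal = 11% → $27.53
Subtotal = $422.02; tax = $37.49; total due = $459.51

$459.51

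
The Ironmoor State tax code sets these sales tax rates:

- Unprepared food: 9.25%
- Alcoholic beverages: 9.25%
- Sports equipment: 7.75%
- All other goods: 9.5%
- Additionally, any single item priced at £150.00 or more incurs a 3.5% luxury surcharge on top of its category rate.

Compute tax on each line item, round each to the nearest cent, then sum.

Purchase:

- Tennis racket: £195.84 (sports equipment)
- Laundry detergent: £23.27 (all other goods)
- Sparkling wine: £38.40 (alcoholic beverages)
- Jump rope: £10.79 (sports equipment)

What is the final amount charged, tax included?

Tennis racket £195.84: sports equipment → 7.75% + 3.5% surcharge = 11.25% → £22.03
Laundry detergent £23.27: all other goods → 9.5% → £2.21
Sparkling wine £38.40: alcoholic beverages → 9.25% → £3.55
Jump rope £10.79: sports equipment → 7.75% → £0.84
Subtotal = £268.30; tax = £28.63; total due = £296.93

£296.93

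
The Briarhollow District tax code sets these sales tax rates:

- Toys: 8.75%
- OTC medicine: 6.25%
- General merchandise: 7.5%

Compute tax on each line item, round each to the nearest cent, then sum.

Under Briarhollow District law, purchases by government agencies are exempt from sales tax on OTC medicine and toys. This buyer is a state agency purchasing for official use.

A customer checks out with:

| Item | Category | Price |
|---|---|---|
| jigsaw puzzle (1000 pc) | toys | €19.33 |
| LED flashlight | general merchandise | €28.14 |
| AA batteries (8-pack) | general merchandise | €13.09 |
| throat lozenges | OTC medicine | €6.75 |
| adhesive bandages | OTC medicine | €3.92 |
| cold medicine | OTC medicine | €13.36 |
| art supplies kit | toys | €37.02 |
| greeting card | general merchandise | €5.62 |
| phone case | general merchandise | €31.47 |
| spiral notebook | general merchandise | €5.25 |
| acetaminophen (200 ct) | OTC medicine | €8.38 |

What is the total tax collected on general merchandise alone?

€6.26

LED flashlight €28.14: general merchandise → 7.5% → €2.11
AA batteries (8-pack) €13.09: general merchandise → 7.5% → €0.98
Greeting card €5.62: general merchandise → 7.5% → €0.42
Phone case €31.47: general merchandise → 7.5% → €2.36
Spiral notebook €5.25: general merchandise → 7.5% → €0.39
Tax on general merchandise = €2.11 + €0.98 + €0.42 + €2.36 + €0.39 = €6.26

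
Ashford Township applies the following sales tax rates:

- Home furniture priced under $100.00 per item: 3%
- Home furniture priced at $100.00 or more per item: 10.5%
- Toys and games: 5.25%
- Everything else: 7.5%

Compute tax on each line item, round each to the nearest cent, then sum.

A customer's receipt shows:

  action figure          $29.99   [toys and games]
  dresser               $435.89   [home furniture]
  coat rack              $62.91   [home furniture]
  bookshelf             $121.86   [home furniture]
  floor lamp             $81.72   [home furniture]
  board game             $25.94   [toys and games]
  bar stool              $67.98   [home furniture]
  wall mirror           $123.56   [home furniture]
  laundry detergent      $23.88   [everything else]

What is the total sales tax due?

Action figure $29.99: toys and games → 5.25% → $1.57
Dresser $435.89: home furniture, $100.00 or more → 10.5% → $45.77
Coat rack $62.91: home furniture, under $100.00 → 3% → $1.89
Bookshelf $121.86: home furniture, $100.00 or more → 10.5% → $12.80
Floor lamp $81.72: home furniture, under $100.00 → 3% → $2.45
Board game $25.94: toys and games → 5.25% → $1.36
Bar stool $67.98: home furniture, under $100.00 → 3% → $2.04
Wall mirror $123.56: home furniture, $100.00 or more → 10.5% → $12.97
Laundry detergent $23.88: everything else → 7.5% → $1.79
Total tax = $1.57 + $45.77 + $1.89 + $12.80 + $2.45 + $1.36 + $2.04 + $12.97 + $1.79 = $82.64

$82.64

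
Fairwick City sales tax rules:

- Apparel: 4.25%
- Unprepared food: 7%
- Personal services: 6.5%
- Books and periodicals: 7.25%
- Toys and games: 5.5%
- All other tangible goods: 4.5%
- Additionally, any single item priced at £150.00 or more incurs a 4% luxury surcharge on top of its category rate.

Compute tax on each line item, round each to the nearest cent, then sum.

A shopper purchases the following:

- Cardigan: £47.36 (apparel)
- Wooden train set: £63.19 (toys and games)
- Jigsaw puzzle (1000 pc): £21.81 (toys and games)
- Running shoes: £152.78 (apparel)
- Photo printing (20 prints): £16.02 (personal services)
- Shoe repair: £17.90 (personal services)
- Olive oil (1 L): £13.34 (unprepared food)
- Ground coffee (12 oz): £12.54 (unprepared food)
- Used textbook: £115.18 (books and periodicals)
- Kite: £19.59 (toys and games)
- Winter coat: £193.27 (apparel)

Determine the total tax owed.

Cardigan £47.36: apparel → 4.25% → £2.01
Wooden train set £63.19: toys and games → 5.5% → £3.48
Jigsaw puzzle (1000 pc) £21.81: toys and games → 5.5% → £1.20
Running shoes £152.78: apparel → 4.25% + 4% surcharge = 8.25% → £12.60
Photo printing (20 prints) £16.02: personal services → 6.5% → £1.04
Shoe repair £17.90: personal services → 6.5% → £1.16
Olive oil (1 L) £13.34: unprepared food → 7% → £0.93
Ground coffee (12 oz) £12.54: unprepared food → 7% → £0.88
Used textbook £115.18: books and periodicals → 7.25% → £8.35
Kite £19.59: toys and games → 5.5% → £1.08
Winter coat £193.27: apparel → 4.25% + 4% surcharge = 8.25% → £15.94
Total tax = £2.01 + £3.48 + £1.20 + £12.60 + £1.04 + £1.16 + £0.93 + £0.88 + £8.35 + £1.08 + £15.94 = £48.67

£48.67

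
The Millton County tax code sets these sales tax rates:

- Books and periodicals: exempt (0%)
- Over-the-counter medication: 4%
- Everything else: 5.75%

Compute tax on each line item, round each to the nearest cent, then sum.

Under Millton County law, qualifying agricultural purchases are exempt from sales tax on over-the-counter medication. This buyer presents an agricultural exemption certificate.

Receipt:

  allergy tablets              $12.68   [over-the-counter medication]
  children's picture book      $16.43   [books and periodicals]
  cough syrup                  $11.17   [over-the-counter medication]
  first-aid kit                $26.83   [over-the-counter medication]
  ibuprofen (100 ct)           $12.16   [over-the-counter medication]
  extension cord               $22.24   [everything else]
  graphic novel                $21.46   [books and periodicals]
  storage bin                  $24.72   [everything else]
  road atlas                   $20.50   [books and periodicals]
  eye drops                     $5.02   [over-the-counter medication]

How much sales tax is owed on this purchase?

$2.70

Allergy tablets $12.68: over-the-counter medication, buyer-exempt → 0% → $0.00
Children's picture book $16.43: books and periodicals → 0% → $0.00
Cough syrup $11.17: over-the-counter medication, buyer-exempt → 0% → $0.00
First-aid kit $26.83: over-the-counter medication, buyer-exempt → 0% → $0.00
Ibuprofen (100 ct) $12.16: over-the-counter medication, buyer-exempt → 0% → $0.00
Extension cord $22.24: everything else → 5.75% → $1.28
Graphic novel $21.46: books and periodicals → 0% → $0.00
Storage bin $24.72: everything else → 5.75% → $1.42
Road atlas $20.50: books and periodicals → 0% → $0.00
Eye drops $5.02: over-the-counter medication, buyer-exempt → 0% → $0.00
Total tax = $1.28 + $1.42 = $2.70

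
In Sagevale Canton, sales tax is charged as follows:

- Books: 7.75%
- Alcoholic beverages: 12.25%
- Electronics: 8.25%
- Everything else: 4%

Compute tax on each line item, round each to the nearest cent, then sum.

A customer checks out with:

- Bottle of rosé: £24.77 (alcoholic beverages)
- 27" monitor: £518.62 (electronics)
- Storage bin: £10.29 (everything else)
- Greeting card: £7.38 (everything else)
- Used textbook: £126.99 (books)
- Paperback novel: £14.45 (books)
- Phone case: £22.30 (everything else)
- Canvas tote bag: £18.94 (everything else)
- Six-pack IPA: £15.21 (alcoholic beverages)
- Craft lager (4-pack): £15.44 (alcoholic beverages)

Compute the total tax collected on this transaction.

Bottle of rosé £24.77: alcoholic beverages → 12.25% → £3.03
27" monitor £518.62: electronics → 8.25% → £42.79
Storage bin £10.29: everything else → 4% → £0.41
Greeting card £7.38: everything else → 4% → £0.30
Used textbook £126.99: books → 7.75% → £9.84
Paperback novel £14.45: books → 7.75% → £1.12
Phone case £22.30: everything else → 4% → £0.89
Canvas tote bag £18.94: everything else → 4% → £0.76
Six-pack IPA £15.21: alcoholic beverages → 12.25% → £1.86
Craft lager (4-pack) £15.44: alcoholic beverages → 12.25% → £1.89
Total tax = £3.03 + £42.79 + £0.41 + £0.30 + £9.84 + £1.12 + £0.89 + £0.76 + £1.86 + £1.89 = £62.89

£62.89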